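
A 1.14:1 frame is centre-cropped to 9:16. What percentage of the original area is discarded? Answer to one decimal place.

The height stays; only width is cut (since 9:16 is narrower than 1.14:1).
Area ratio = (0.562)/(1.140) = 49.34%; the remaining 50.66% is cropped out.

50.7%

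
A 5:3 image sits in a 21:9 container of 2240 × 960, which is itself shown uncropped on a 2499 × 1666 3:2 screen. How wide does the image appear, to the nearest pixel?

First fit — 5:3 into 2240×960 spans the height: 1600.00 × 960.00.
21:9 in 2499×1666: fills the width, so the intermediate becomes 2499.00 × 1071.00 — a scale of ×1.1156.
Applying the same ×1.1156: 1600.00 → 1785.00.

1785 px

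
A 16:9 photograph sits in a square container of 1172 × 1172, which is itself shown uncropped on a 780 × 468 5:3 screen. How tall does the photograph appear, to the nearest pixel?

263 px

First fit — 16:9 into 1172×1172 spans the width: 1172.00 × 659.25.
Second fit — the square canvas into 780×468 spans the height: 468.00 × 468.00 (×0.3993 from 1172×1172).
So the photograph's height is 659.25 × 0.3993 ≈ 263.25.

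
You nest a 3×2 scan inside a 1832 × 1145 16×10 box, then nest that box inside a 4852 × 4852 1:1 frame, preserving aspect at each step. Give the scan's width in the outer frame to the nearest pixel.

Inside the 1832×1145 canvas the scan is height-limited at 1717.50 × 1145.00.
The 16×10 canvas is width-limited in 4852×4852, giving 4852.00 × 3032.50; scale factor 2.6485.
So the scan's width is 1717.50 × 2.6485 ≈ 4548.75.

4549 px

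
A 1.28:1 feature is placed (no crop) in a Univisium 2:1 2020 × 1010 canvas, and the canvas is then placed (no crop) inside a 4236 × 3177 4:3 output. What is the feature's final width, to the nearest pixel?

2711 px

1.28:1 in 2020×1010: fills the height, so the feature is 1292.80 × 1010.00.
Univisium 2:1 in 4236×3177: fills the width, so the intermediate becomes 4236.00 × 2118.00 — a scale of ×2.0970.
The feature scales with it: width 1292.80 × 2.0970 ≈ 2711.04.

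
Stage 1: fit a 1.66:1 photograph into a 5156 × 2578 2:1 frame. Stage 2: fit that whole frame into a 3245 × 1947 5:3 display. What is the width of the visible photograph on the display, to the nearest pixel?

1.66:1 in 5156×2578: fills the height, so the photograph is 4279.48 × 2578.00.
The 2:1 canvas is width-limited in 3245×1947, giving 3245.00 × 1622.50; scale factor 0.6294.
The photograph scales with it: width 4279.48 × 0.6294 ≈ 2693.35.

2693 px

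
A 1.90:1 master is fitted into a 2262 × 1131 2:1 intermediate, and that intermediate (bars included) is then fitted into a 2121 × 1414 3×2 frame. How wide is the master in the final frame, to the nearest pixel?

2015 px

First fit — 1.90:1 into 2262×1131 spans the height: 2148.90 × 1131.00.
2:1 in 2121×1414: fills the width, so the intermediate becomes 2121.00 × 1060.50 — a scale of ×0.9377.
Applying the same ×0.9377: 2148.90 → 2014.95.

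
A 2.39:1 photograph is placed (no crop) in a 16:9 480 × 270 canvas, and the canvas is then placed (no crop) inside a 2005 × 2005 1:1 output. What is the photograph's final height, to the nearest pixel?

839 px

First fit — 2.39:1 into 480×270 spans the width: 480.00 × 200.84.
The 16:9 canvas is width-limited in 2005×2005, giving 2005.00 × 1127.81; scale factor 4.1771.
Applying the same ×4.1771: 200.84 → 838.91.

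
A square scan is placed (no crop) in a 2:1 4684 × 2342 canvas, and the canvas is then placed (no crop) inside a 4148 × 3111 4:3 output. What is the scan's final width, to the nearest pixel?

First fit — square into 4684×2342 spans the height: 2342.00 × 2342.00.
2:1 in 4148×3111: fills the width, so the intermediate becomes 4148.00 × 2074.00 — a scale of ×0.8856.
So the scan's width is 2342.00 × 0.8856 ≈ 2074.00.

2074 px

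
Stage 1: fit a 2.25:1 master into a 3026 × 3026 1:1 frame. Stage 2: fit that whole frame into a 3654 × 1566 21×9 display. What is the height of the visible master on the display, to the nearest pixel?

696 px

Inside the 3026×3026 canvas the master is width-limited at 3026.00 × 1344.89.
Second fit — the 1:1 canvas into 3654×1566 spans the height: 1566.00 × 1566.00 (×0.5175 from 3026×3026).
The master scales with it: height 1344.89 × 0.5175 ≈ 696.00.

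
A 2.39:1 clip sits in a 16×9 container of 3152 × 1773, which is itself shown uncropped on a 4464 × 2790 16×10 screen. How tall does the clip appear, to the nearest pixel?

Inside the 3152×1773 canvas the clip is width-limited at 3152.00 × 1318.83.
Second fit — the 16×9 canvas into 4464×2790 spans the width: 4464.00 × 2511.00 (×1.4162 from 3152×1773).
Applying the same ×1.4162: 1318.83 → 1867.78.

1868 px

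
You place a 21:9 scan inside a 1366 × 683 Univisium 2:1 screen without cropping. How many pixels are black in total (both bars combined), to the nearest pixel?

133283 pixels

Since 2.333 > 2.000, the scan is width-limited.
That makes the image 585.4286 px tall (1366 × 9/21).
Black = 683 − 585.4286 = 97.5714 px.
That's 97.5714 × 1366 ≈ 133283 black pixels.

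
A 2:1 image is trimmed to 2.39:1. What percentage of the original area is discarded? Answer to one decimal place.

16.3%

Going from 2:1 to 2.39:1 means cutting height while keeping width.
Area ratio = (2.000)/(2.390) = 83.68%; the remaining 16.32% is cropped out.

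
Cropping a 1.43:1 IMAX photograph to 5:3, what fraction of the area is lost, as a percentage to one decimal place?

5:3 is wider than 1.43:1 IMAX, so the crop keeps the full width and trims the height.
Area ratio = (1.430)/(1.667) = 85.80%; the remaining 14.20% is cropped out.

14.2%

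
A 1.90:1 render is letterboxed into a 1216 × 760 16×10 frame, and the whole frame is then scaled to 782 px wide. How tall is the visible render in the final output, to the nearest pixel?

In the 1216×760 frame the render fills the width: height = 1216 / 1.900 ≈ 640.00 px.
Resizing to 782 px wide multiplies everything by 0.6431: 640.00 → 411.58 px.

412 px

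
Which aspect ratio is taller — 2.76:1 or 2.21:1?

2.76 and 2.21; 2.76 > 2.21. The smaller width-to-height ratio is the taller frame.

2.21:1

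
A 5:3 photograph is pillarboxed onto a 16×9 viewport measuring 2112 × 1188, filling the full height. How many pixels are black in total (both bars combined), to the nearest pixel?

156816 pixels

The photograph is 1188 × 5/3 ≈ 1980.0000 px wide.
Black = 2112 − 1980.0000 = 132.0000 px.
That's 132.0000 × 1188 ≈ 156816 black pixels.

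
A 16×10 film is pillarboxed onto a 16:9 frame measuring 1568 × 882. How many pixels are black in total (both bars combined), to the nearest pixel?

16×10 (1.600) < 16:9 (1.778), so the film fills the height.
Content width = 882 × 16/10 ≈ 1411.2000 px.
1568 − 1411.2000 = 156.8000 px of bars.
Across the 882-px span: 156.8000 × 882 ≈ 138298 px.

138298 pixels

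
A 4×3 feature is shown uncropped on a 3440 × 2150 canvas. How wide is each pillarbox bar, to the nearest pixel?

287 px

Since 1.333 < 1.600, the feature is height-limited.
That makes the image 2866.67 px wide (2150 × 4/3).
Black = 3440 − 2866.67 = 573.33 px, or 286.67 per bar.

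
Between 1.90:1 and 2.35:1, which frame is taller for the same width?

1.9 and 2.35; 2.35 > 1.9. The smaller width-to-height ratio is the taller frame.

1.90:1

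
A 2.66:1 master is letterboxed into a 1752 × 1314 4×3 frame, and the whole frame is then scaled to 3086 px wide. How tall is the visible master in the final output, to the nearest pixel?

1160 px

At 1752×1314 the master is width-limited, so height = 1752 / 2.660 ≈ 658.65 px.
Resizing to 3086 px wide multiplies everything by 1.7614: 658.65 → 1160.15 px.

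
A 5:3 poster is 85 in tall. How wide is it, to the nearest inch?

142 in

Width = 85·5/3 = 141.67.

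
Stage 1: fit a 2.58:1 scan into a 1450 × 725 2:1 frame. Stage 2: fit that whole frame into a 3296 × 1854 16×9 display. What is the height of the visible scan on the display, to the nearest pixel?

1278 px

First fit — 2.58:1 into 1450×725 spans the width: 1450.00 × 562.02.
Second fit — the 2:1 canvas into 3296×1854 spans the width: 3296.00 × 1648.00 (×2.2731 from 1450×725).
Applying the same ×2.2731: 562.02 → 1277.52.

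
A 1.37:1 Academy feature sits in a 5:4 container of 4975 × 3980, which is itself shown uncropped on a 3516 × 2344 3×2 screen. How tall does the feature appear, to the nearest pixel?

Inside the 4975×3980 canvas the feature is width-limited at 4975.00 × 3631.39.
5:4 in 3516×2344: fills the height, so the intermediate becomes 2930.00 × 2344.00 — a scale of ×0.5889.
Applying the same ×0.5889: 3631.39 → 2138.69.

2139 px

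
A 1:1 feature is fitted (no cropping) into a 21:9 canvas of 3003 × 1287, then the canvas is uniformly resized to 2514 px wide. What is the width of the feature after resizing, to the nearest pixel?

At 3003×1287 the feature is height-limited, so width = 1287 × 1/1 ≈ 1287.00 px.
Resizing to 2514 px wide multiplies everything by 0.8372: 1287.00 → 1077.43 px.

1077 px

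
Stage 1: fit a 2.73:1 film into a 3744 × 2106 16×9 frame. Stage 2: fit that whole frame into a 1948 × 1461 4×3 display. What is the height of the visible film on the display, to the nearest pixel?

714 px

Inside the 3744×2106 canvas the film is width-limited at 3744.00 × 1371.43.
16×9 in 1948×1461: fills the width, so the intermediate becomes 1948.00 × 1095.75 — a scale of ×0.5203.
The film scales with it: height 1371.43 × 0.5203 ≈ 713.55.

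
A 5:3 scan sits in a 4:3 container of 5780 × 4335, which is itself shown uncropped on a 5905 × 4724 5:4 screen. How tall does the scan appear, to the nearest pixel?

Inside the 5780×4335 canvas the scan is width-limited at 5780.00 × 3468.00.
Second fit — the 4:3 canvas into 5905×4724 spans the width: 5905.00 × 4428.75 (×1.0216 from 5780×4335).
Applying the same ×1.0216: 3468.00 → 3543.00.

3543 px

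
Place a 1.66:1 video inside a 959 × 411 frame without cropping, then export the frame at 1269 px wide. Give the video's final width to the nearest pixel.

903 px

At 959×411 the video is height-limited, so width = 411 × 1.660 ≈ 682.26 px.
Scaling 959 → 1269 is ×1.3233, so the width becomes 682.26 × 1.3233 ≈ 902.80 px.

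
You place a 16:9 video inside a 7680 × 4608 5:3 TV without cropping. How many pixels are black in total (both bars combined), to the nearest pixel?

2211840 pixels

16:9 is wider than 5:3, so it spans the full width.
That makes the image 4320.0000 px tall (7680 × 9/16).
4608 − 4320.0000 = 288.0000 px of bars.
Bar area = 288.0000 × 7680 ≈ 2211840 px.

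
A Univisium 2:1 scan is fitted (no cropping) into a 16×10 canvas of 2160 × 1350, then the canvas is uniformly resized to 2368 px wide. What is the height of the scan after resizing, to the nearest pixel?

1184 px

In the 2160×1350 frame the scan fills the width: height = 2160 × 1/2 ≈ 1080.00 px.
Resizing to 2368 px wide multiplies everything by 1.0963: 1080.00 → 1184.00 px.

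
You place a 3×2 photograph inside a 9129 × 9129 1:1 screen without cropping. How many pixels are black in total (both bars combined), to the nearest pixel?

3×2 (1.500) > 1:1 (1.000), so the photograph fills the width.
That makes the image 6086.0000 px tall (9129 × 2/3).
Black = 9129 − 6086.0000 = 3043.0000 px.
Across the 9129-px span: 3043.0000 × 9129 ≈ 27779547 px.

27779547 pixels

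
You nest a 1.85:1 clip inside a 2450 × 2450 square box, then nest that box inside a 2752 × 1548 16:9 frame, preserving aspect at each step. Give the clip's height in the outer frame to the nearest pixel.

837 px

Inside the 2450×2450 canvas the clip is width-limited at 2450.00 × 1324.32.
square in 2752×1548: fills the height, so the intermediate becomes 1548.00 × 1548.00 — a scale of ×0.6318.
Applying the same ×0.6318: 1324.32 → 836.76.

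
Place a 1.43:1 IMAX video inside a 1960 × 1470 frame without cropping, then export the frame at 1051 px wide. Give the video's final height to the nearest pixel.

Fitted into 1960×1470, the video spans the width; its height is 1960 / 1.430 ≈ 1370.63 px.
Resizing to 1051 px wide multiplies everything by 0.5362: 1370.63 → 734.97 px.

735 px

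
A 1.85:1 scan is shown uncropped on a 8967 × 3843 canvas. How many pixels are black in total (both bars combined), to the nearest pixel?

7138180 pixels

1.85:1 (1.850) < 21:9 (2.333), so the scan fills the height.
Content width = 3843 × 1.850 ≈ 7109.5500 px.
8967 − 7109.5500 = 1857.4500 px of bars.
Bar area = 1857.4500 × 3843 ≈ 7138180 px.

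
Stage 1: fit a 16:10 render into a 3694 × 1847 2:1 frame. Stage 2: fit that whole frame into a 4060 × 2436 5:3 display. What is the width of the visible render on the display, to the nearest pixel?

First fit — 16:10 into 3694×1847 spans the height: 2955.20 × 1847.00.
2:1 in 4060×2436: fills the width, so the intermediate becomes 4060.00 × 2030.00 — a scale of ×1.0991.
So the render's width is 2955.20 × 1.0991 ≈ 3248.00.

3248 px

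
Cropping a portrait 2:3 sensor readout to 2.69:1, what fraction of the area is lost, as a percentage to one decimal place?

2.69:1 is wider than portrait 2:3, so the crop keeps the full width and trims the height.
Fraction kept = (0.667)/(2.690) ≈ 24.78%, so 75.22% is lost.

75.2%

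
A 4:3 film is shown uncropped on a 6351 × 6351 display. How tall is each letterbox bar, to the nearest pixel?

794 px

Since 1.333 > 1.000, the film is width-limited.
That makes the image 4763.25 px tall (6351 × 3/4).
Black = 6351 − 4763.25 = 1587.75 px, or 793.88 per bar.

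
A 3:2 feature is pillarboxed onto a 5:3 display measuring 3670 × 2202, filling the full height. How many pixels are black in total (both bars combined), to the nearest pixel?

Content width = 2202 × 3/2 ≈ 3303.0000 px.
Black = 3670 − 3303.0000 = 367.0000 px.
That's 367.0000 × 2202 ≈ 808134 black pixels.

808134 pixels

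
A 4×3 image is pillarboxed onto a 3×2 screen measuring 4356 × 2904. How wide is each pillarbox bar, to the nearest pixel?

242 px

4×3 is narrower than 3×2, so it spans the full height.
That makes the image 3872.00 px wide (2904 × 4/3).
Leftover width: 4356 − 3872.00 = 484.00 px → 242.00 each side.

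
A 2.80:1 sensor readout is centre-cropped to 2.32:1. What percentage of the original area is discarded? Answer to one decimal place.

17.1%

2.32:1 is narrower than 2.80:1, so the crop keeps the full height and trims the width.
Fraction kept = (2.320)/(2.800) ≈ 82.86%, so 17.14% is lost.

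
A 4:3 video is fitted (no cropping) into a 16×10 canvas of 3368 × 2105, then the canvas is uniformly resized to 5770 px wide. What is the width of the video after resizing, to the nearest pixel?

4808 px

In the 3368×2105 frame the video fills the height: width = 2105 × 4/3 ≈ 2806.67 px.
Resizing to 5770 px wide multiplies everything by 1.7132: 2806.67 → 4808.33 px.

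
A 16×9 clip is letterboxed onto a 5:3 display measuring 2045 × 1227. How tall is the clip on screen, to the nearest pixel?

1150 px

16×9 (1.778) > 5:3 (1.667), so the clip fills the width.
The clip is 2045 × 9/16 ≈ 1150.31 px tall.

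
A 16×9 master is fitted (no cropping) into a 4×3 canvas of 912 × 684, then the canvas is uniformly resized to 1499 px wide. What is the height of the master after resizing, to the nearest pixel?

843 px

In the 912×684 frame the master fills the width: height = 912 × 9/16 ≈ 513.00 px.
The frame scales by 1499/912 = 1.6436; 513.00 × 1.6436 ≈ 843.19 px.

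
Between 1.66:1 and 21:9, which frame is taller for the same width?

1.66:1

1.66 and 21:9 = 2.333; 2.333 > 1.66. The smaller width-to-height ratio is the taller frame.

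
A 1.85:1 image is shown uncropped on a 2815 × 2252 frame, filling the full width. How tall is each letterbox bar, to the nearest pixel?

365 px

Content height = 2815 / 1.850 ≈ 1521.62 px.
Leftover height: 2252 − 1521.62 = 730.38 px → 365.19 each side.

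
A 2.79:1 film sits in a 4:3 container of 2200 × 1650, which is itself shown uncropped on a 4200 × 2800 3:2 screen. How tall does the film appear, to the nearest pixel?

1338 px

First fit — 2.79:1 into 2200×1650 spans the width: 2200.00 × 788.53.
The 4:3 canvas is height-limited in 4200×2800, giving 3733.33 × 2800.00; scale factor 1.6970.
So the film's height is 788.53 × 1.6970 ≈ 1338.11.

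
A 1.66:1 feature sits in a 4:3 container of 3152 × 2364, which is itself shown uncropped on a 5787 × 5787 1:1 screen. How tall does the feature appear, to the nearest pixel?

3486 px

1.66:1 in 3152×2364: fills the width, so the feature is 3152.00 × 1898.80.
4:3 in 5787×5787: fills the width, so the intermediate becomes 5787.00 × 4340.25 — a scale of ×1.8360.
So the feature's height is 1898.80 × 1.8360 ≈ 3486.14.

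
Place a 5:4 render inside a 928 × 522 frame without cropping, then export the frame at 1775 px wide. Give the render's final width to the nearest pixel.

1248 px

In the 928×522 frame the render fills the height: width = 522 × 5/4 ≈ 652.50 px.
Resizing to 1775 px wide multiplies everything by 1.9127: 652.50 → 1248.05 px.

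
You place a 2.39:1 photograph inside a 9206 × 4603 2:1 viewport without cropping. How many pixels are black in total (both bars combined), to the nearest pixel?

2.39:1 (2.390) > 2:1 (2.000), so the photograph fills the width.
That makes the image 3851.8828 px tall (9206 / 2.390).
Leftover height: 4603 − 3851.8828 = 751.1172 px.
That's 751.1172 × 9206 ≈ 6914785 black pixels.

6914785 pixels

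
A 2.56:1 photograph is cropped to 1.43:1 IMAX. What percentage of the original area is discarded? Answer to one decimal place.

44.1%

1.43:1 IMAX is narrower than 2.56:1, so the crop keeps the full height and trims the width.
Fraction kept = (1.430)/(2.560) ≈ 55.86%, so 44.14% is lost.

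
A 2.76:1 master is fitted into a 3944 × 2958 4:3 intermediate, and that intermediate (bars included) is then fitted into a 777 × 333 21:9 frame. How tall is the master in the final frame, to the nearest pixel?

161 px

First fit — 2.76:1 into 3944×2958 spans the width: 3944.00 × 1428.99.
The 4:3 canvas is height-limited in 777×333, giving 444.00 × 333.00; scale factor 0.1126.
So the master's height is 1428.99 × 0.1126 ≈ 160.87.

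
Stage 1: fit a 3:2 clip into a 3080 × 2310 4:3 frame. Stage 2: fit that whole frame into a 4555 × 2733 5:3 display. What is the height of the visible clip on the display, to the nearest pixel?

3:2 in 3080×2310: fills the width, so the clip is 3080.00 × 2053.33.
The 4:3 canvas is height-limited in 4555×2733, giving 3644.00 × 2733.00; scale factor 1.1831.
So the clip's height is 2053.33 × 1.1831 ≈ 2429.33.

2429 px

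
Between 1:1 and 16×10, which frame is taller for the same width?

1:1

1 and 16×10 = 1.6; 1.6 > 1. The smaller width-to-height ratio is the taller frame.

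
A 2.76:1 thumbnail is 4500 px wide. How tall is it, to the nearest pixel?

1630 px

4500 / 2.760 = 1630.43.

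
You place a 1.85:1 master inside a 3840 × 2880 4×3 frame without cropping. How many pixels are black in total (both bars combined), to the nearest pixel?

1.85:1 (1.850) > 4×3 (1.333), so the master fills the width.
Content height = 3840 / 1.850 ≈ 2075.6757 px.
Leftover height: 2880 − 2075.6757 = 804.3243 px.
That's 804.3243 × 3840 ≈ 3088605 black pixels.

3088605 pixels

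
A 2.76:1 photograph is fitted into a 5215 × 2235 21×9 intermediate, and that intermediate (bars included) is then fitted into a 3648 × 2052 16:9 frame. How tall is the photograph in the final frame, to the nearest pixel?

1322 px

2.76:1 in 5215×2235: fills the width, so the photograph is 5215.00 × 1889.49.
Second fit — the 21×9 canvas into 3648×2052 spans the width: 3648.00 × 1563.43 (×0.6995 from 5215×2235).
So the photograph's height is 1889.49 × 0.6995 ≈ 1321.74.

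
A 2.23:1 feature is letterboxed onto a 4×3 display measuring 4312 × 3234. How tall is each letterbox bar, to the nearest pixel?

2.23:1 (2.230) > 4×3 (1.333), so the feature fills the width.
The feature is 4312 / 2.230 ≈ 1933.63 px tall.
Black = 3234 − 1933.63 = 1300.37 px, or 650.18 per bar.

650 px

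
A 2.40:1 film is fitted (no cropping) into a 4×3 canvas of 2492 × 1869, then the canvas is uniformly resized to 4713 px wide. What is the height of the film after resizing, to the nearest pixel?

At 2492×1869 the film is width-limited, so height = 2492 / 2.400 ≈ 1038.33 px.
Scaling 2492 → 4713 is ×1.8913, so the height becomes 1038.33 × 1.8913 ≈ 1963.75 px.

1964 px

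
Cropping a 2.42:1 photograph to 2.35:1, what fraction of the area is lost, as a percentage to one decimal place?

2.9%

Going from 2.42:1 to 2.35:1 means cutting width while keeping height.
(2.350)/(2.420) ≈ 0.971 of the area survives, leaving 2.89% discarded.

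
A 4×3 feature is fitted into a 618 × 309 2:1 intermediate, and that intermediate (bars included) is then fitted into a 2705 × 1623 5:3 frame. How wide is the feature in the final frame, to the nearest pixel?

Inside the 618×309 canvas the feature is height-limited at 412.00 × 309.00.
The 2:1 canvas is width-limited in 2705×1623, giving 2705.00 × 1352.50; scale factor 4.3770.
The feature scales with it: width 412.00 × 4.3770 ≈ 1803.33.

1803 px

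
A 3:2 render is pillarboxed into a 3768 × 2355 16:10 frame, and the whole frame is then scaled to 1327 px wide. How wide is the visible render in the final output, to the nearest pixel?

Fitted into 3768×2355, the render spans the height; its width is 2355 × 3/2 ≈ 3532.50 px.
Scaling 3768 → 1327 is ×0.3522, so the width becomes 3532.50 × 0.3522 ≈ 1244.06 px.

1244 px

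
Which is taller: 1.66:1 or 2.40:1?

1.66 and 2.4; 2.4 > 1.66. The smaller width-to-height ratio is the taller frame.

1.66:1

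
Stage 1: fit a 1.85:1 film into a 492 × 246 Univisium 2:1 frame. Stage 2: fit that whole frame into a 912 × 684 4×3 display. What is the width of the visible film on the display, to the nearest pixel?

844 px

1.85:1 in 492×246: fills the height, so the film is 455.10 × 246.00.
Univisium 2:1 in 912×684: fills the width, so the intermediate becomes 912.00 × 456.00 — a scale of ×1.8537.
Applying the same ×1.8537: 455.10 → 843.60.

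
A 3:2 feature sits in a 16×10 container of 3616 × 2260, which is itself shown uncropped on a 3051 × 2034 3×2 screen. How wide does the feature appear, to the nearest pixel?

2860 px

First fit — 3:2 into 3616×2260 spans the height: 3390.00 × 2260.00.
Second fit — the 16×10 canvas into 3051×2034 spans the width: 3051.00 × 1906.88 (×0.8438 from 3616×2260).
So the feature's width is 3390.00 × 0.8438 ≈ 2860.31.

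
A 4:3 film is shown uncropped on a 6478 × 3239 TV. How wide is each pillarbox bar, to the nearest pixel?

4:3 is narrower than 2:1, so it spans the full height.
That makes the image 4318.67 px wide (3239 × 4/3).
Black = 6478 − 4318.67 = 2159.33 px, or 1079.67 per bar.

1080 px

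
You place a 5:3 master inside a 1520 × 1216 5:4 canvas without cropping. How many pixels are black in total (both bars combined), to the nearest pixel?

462080 pixels

5:3 (1.667) > 5:4 (1.250), so the master fills the width.
That makes the image 912.0000 px tall (1520 × 3/5).
1216 − 912.0000 = 304.0000 px of bars.
That's 304.0000 × 1520 ≈ 462080 black pixels.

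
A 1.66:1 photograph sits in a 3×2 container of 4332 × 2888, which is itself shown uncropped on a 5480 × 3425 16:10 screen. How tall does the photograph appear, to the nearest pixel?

Inside the 4332×2888 canvas the photograph is width-limited at 4332.00 × 2609.64.
The 3×2 canvas is height-limited in 5480×3425, giving 5137.50 × 3425.00; scale factor 1.1859.
Applying the same ×1.1859: 2609.64 → 3094.88.

3095 px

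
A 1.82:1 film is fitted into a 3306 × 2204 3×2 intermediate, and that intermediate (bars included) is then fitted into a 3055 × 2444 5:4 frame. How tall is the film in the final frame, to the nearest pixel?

1679 px

Inside the 3306×2204 canvas the film is width-limited at 3306.00 × 1816.48.
3×2 in 3055×2444: fills the width, so the intermediate becomes 3055.00 × 2036.67 — a scale of ×0.9241.
Applying the same ×0.9241: 1816.48 → 1678.57.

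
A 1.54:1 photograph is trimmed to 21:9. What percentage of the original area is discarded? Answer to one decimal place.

34.0%

The width stays; only height is cut (since 21:9 is wider than 1.54:1).
(1.540)/(2.333) ≈ 0.660 of the area survives, leaving 34.00% discarded.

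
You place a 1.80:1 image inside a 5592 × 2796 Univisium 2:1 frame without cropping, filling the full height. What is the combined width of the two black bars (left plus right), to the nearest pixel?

559 px

That makes the image 5032.80 px wide (2796 × 1.800).
5592 − 5032.80 = 559.20 px of bars.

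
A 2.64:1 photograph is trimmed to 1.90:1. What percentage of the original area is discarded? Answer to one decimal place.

28.0%

Going from 2.64:1 to 1.90:1 means cutting width while keeping height.
Area ratio = (1.900)/(2.640) = 71.97%; the remaining 28.03% is cropped out.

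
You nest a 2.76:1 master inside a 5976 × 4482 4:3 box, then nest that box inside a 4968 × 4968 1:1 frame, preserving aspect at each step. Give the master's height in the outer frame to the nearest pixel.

Inside the 5976×4482 canvas the master is width-limited at 5976.00 × 2165.22.
The 4:3 canvas is width-limited in 4968×4968, giving 4968.00 × 3726.00; scale factor 0.8313.
The master scales with it: height 2165.22 × 0.8313 ≈ 1800.00.

1800 px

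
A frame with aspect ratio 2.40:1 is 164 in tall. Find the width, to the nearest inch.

At 2.40:1, 164 × 2.400 ≈ 393.60.

394 in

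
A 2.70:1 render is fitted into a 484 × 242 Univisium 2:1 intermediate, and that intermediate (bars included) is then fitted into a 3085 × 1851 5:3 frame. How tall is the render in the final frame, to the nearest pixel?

1143 px

2.70:1 in 484×242: fills the width, so the render is 484.00 × 179.26.
Second fit — the Univisium 2:1 canvas into 3085×1851 spans the width: 3085.00 × 1542.50 (×6.3740 from 484×242).
The render scales with it: height 179.26 × 6.3740 ≈ 1142.59.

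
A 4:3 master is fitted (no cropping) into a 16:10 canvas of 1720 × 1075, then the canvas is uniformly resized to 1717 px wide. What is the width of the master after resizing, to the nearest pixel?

1431 px

At 1720×1075 the master is height-limited, so width = 1075 × 4/3 ≈ 1433.33 px.
Resizing to 1717 px wide multiplies everything by 0.9983: 1433.33 → 1430.83 px.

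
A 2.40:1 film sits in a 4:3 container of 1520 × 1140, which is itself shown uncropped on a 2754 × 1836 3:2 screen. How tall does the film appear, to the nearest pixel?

First fit — 2.40:1 into 1520×1140 spans the width: 1520.00 × 633.33.
4:3 in 2754×1836: fills the height, so the intermediate becomes 2448.00 × 1836.00 — a scale of ×1.6105.
The film scales with it: height 633.33 × 1.6105 ≈ 1020.00.

1020 px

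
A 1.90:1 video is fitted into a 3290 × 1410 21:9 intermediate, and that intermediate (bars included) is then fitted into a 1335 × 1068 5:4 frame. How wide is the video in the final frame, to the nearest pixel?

1.90:1 in 3290×1410: fills the height, so the video is 2679.00 × 1410.00.
Second fit — the 21:9 canvas into 1335×1068 spans the width: 1335.00 × 572.14 (×0.4058 from 3290×1410).
The video scales with it: width 2679.00 × 0.4058 ≈ 1087.07.

1087 px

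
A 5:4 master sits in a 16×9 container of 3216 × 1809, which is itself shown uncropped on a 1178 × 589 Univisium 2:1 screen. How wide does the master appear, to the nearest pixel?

736 px

Inside the 3216×1809 canvas the master is height-limited at 2261.25 × 1809.00.
Second fit — the 16×9 canvas into 1178×589 spans the height: 1047.11 × 589.00 (×0.3256 from 3216×1809).
The master scales with it: width 2261.25 × 0.3256 ≈ 736.25.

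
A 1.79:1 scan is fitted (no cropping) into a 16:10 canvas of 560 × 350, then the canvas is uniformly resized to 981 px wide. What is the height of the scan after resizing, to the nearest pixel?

548 px

Fitted into 560×350, the scan spans the width; its height is 560 / 1.790 ≈ 312.85 px.
Resizing to 981 px wide multiplies everything by 1.7518: 312.85 → 548.04 px.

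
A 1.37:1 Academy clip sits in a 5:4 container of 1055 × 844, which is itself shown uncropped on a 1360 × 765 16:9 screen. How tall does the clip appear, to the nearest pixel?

698 px

1.37:1 Academy in 1055×844: fills the width, so the clip is 1055.00 × 770.07.
5:4 in 1360×765: fills the height, so the intermediate becomes 956.25 × 765.00 — a scale of ×0.9064.
Applying the same ×0.9064: 770.07 → 697.99.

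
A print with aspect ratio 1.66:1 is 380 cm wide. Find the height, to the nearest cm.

At 1.66:1, 380 / 1.660 ≈ 228.92.

229 cm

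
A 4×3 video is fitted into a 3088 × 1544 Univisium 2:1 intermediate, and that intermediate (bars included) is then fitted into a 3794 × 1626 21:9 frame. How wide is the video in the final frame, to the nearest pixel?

2168 px

4×3 in 3088×1544: fills the height, so the video is 2058.67 × 1544.00.
Univisium 2:1 in 3794×1626: fills the height, so the intermediate becomes 3252.00 × 1626.00 — a scale of ×1.0531.
The video scales with it: width 2058.67 × 1.0531 ≈ 2168.00.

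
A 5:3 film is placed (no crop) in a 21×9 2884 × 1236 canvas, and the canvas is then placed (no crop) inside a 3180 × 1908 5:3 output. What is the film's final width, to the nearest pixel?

First fit — 5:3 into 2884×1236 spans the height: 2060.00 × 1236.00.
Second fit — the 21×9 canvas into 3180×1908 spans the width: 3180.00 × 1362.86 (×1.1026 from 2884×1236).
Applying the same ×1.1026: 2060.00 → 2271.43.

2271 px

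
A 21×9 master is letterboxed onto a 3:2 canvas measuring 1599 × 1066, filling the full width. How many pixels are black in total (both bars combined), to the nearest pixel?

That makes the image 685.2857 px tall (1599 × 9/21).
Leftover height: 1066 − 685.2857 = 380.7143 px.
That's 380.7143 × 1599 ≈ 608762 black pixels.

608762 pixels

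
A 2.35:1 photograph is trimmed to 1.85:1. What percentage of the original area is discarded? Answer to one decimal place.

The height stays; only width is cut (since 1.85:1 is narrower than 2.35:1).
(1.850)/(2.350) ≈ 0.787 of the area survives, leaving 21.28% discarded.

21.3%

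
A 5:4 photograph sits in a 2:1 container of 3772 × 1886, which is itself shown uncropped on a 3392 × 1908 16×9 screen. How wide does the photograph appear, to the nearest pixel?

5:4 in 3772×1886: fills the height, so the photograph is 2357.50 × 1886.00.
The 2:1 canvas is width-limited in 3392×1908, giving 3392.00 × 1696.00; scale factor 0.8993.
The photograph scales with it: width 2357.50 × 0.8993 ≈ 2120.00.

2120 px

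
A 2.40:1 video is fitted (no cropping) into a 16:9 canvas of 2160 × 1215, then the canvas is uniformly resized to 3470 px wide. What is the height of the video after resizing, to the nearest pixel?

Fitted into 2160×1215, the video spans the width; its height is 2160 / 2.400 ≈ 900.00 px.
Resizing to 3470 px wide multiplies everything by 1.6065: 900.00 → 1445.83 px.

1446 px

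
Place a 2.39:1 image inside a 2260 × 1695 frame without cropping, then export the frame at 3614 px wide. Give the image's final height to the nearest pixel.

1512 px

Fitted into 2260×1695, the image spans the width; its height is 2260 / 2.390 ≈ 945.61 px.
Scaling 2260 → 3614 is ×1.5991, so the height becomes 945.61 × 1.5991 ≈ 1512.13 px.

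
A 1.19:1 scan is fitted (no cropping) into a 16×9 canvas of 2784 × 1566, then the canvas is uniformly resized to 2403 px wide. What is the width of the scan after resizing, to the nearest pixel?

In the 2784×1566 frame the scan fills the height: width = 1566 × 1.190 ≈ 1863.54 px.
Resizing to 2403 px wide multiplies everything by 0.8631: 1863.54 → 1608.51 px.

1609 px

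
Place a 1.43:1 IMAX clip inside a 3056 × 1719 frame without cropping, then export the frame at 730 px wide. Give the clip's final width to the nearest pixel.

In the 3056×1719 frame the clip fills the height: width = 1719 × 1.430 ≈ 2458.17 px.
Resizing to 730 px wide multiplies everything by 0.2389: 2458.17 → 587.19 px.

587 px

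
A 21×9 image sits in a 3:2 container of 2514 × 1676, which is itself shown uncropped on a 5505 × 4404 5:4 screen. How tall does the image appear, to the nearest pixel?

First fit — 21×9 into 2514×1676 spans the width: 2514.00 × 1077.43.
3:2 in 5505×4404: fills the width, so the intermediate becomes 5505.00 × 3670.00 — a scale of ×2.1897.
So the image's height is 1077.43 × 2.1897 ≈ 2359.29.

2359 px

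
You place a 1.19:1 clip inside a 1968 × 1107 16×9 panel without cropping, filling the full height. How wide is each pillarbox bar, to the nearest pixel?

Content width = 1107 × 1.190 ≈ 1317.33 px.
Leftover width: 1968 − 1317.33 = 650.67 px → 325.33 each side.

325 px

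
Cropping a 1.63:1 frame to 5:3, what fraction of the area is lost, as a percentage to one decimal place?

2.2%

Going from 1.63:1 to 5:3 means cutting height while keeping width.
Area ratio = (1.630)/(1.667) = 97.80%; the remaining 2.20% is cropped out.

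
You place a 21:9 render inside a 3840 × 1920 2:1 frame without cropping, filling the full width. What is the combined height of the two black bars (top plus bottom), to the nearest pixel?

274 px

That makes the image 1645.71 px tall (3840 × 9/21).
Black = 1920 − 1645.71 = 274.29 px.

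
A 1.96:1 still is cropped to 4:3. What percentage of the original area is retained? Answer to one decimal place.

68.0%

The height stays; only width is cut (since 4:3 is narrower than 1.96:1).
Area ratio = (1.333)/(1.960) = 68.03% retained.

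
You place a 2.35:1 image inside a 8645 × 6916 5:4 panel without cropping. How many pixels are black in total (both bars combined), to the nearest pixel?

27986256 pixels

2.35:1 (2.350) > 5:4 (1.250), so the image fills the width.
That makes the image 3678.7234 px tall (8645 / 2.350).
Black = 6916 − 3678.7234 = 3237.2766 px.
That's 3237.2766 × 8645 ≈ 27986256 black pixels.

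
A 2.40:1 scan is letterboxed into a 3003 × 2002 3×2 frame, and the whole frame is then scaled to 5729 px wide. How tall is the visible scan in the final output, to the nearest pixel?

2387 px

Fitted into 3003×2002, the scan spans the width; its height is 3003 / 2.400 ≈ 1251.25 px.
The frame scales by 5729/3003 = 1.9078; 1251.25 × 1.9078 ≈ 2387.08 px.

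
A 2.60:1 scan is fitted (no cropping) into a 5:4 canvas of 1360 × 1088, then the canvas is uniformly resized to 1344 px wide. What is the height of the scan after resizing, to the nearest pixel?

517 px

Fitted into 1360×1088, the scan spans the width; its height is 1360 / 2.600 ≈ 523.08 px.
Scaling 1360 → 1344 is ×0.9882, so the height becomes 523.08 × 0.9882 ≈ 516.92 px.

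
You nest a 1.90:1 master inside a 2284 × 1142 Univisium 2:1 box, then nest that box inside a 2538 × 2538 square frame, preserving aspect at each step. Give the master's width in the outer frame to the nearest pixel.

Inside the 2284×1142 canvas the master is height-limited at 2169.80 × 1142.00.
Univisium 2:1 in 2538×2538: fills the width, so the intermediate becomes 2538.00 × 1269.00 — a scale of ×1.1112.
So the master's width is 2169.80 × 1.1112 ≈ 2411.10.

2411 px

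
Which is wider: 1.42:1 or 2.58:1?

1.42 and 2.58; 2.58 > 1.42.

2.58:1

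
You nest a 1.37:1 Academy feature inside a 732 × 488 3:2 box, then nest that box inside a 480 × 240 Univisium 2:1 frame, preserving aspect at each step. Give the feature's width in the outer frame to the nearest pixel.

Inside the 732×488 canvas the feature is height-limited at 668.56 × 488.00.
Second fit — the 3:2 canvas into 480×240 spans the height: 360.00 × 240.00 (×0.4918 from 732×488).
The feature scales with it: width 668.56 × 0.4918 ≈ 328.80.

329 px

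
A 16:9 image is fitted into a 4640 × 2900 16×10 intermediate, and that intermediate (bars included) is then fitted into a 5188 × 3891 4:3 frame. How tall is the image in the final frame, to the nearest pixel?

2918 px

First fit — 16:9 into 4640×2900 spans the width: 4640.00 × 2610.00.
The 16×10 canvas is width-limited in 5188×3891, giving 5188.00 × 3242.50; scale factor 1.1181.
So the image's height is 2610.00 × 1.1181 ≈ 2918.25.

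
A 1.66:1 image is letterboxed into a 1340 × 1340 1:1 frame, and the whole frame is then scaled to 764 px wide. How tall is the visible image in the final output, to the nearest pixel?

460 px

In the 1340×1340 frame the image fills the width: height = 1340 / 1.660 ≈ 807.23 px.
The frame scales by 764/1340 = 0.5701; 807.23 × 0.5701 ≈ 460.24 px.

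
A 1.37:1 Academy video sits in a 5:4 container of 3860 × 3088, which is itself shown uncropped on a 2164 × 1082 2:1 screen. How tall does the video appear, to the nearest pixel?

987 px

Inside the 3860×3088 canvas the video is width-limited at 3860.00 × 2817.52.
Second fit — the 5:4 canvas into 2164×1082 spans the height: 1352.50 × 1082.00 (×0.3504 from 3860×3088).
So the video's height is 2817.52 × 0.3504 ≈ 987.23.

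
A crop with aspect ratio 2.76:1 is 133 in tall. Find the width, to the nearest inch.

Width = 133 × 2.760 = 367.08.

367 in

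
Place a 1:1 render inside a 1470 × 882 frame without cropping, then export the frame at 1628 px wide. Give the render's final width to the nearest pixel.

Fitted into 1470×882, the render spans the height; its width is 882 × 1/1 ≈ 882.00 px.
Resizing to 1628 px wide multiplies everything by 1.1075: 882.00 → 976.80 px.

977 px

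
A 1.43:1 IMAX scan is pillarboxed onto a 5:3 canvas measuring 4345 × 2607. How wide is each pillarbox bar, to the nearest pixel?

308 px

1.43:1 IMAX (1.430) < 5:3 (1.667), so the scan fills the height.
Content width = 2607 × 1.430 ≈ 3728.01 px.
4345 − 3728.01 = 616.99 px of bars (308.50 each).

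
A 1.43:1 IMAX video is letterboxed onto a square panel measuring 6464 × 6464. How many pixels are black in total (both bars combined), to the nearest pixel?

Since 1.430 > 1.000, the video is width-limited.
Content height = 6464 / 1.430 ≈ 4520.2797 px.
Black = 6464 − 4520.2797 = 1943.7203 px.
Bar area = 1943.7203 × 6464 ≈ 12564208 px.

12564208 pixels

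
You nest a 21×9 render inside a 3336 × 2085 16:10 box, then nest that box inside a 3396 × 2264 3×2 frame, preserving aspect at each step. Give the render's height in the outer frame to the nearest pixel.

1455 px

First fit — 21×9 into 3336×2085 spans the width: 3336.00 × 1429.71.
16:10 in 3396×2264: fills the width, so the intermediate becomes 3396.00 × 2122.50 — a scale of ×1.0180.
Applying the same ×1.0180: 1429.71 → 1455.43.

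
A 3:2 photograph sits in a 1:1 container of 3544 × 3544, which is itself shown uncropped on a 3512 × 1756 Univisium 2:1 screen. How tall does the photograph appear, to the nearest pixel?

3:2 in 3544×3544: fills the width, so the photograph is 3544.00 × 2362.67.
1:1 in 3512×1756: fills the height, so the intermediate becomes 1756.00 × 1756.00 — a scale of ×0.4955.
So the photograph's height is 2362.67 × 0.4955 ≈ 1170.67.

1171 px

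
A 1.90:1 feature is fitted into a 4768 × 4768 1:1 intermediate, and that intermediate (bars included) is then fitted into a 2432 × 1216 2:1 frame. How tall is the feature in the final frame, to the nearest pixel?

640 px

Inside the 4768×4768 canvas the feature is width-limited at 4768.00 × 2509.47.
The 1:1 canvas is height-limited in 2432×1216, giving 1216.00 × 1216.00; scale factor 0.2550.
The feature scales with it: height 2509.47 × 0.2550 ≈ 640.00.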